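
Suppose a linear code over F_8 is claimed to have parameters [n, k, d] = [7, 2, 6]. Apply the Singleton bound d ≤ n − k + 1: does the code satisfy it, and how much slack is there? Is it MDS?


Singleton RHS = n − k + 1 = 6, slack = 0, bound satisfied, MDS.

Singleton bound: d ≤ n − k + 1.
Here n = 7, k = 2, so n − k + 1 = 6.
Given d = 6, check d ≤ 6: YES.
Slack = (n − k + 1) − d = 0.
The code is MDS (slack = 0).
Description: the claimed parameters are [7, 2, 6]_8; such a code would be MDS (meets Singleton bound).


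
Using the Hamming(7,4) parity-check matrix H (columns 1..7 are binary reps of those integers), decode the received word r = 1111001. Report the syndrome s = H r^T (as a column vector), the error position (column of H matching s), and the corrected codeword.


s = (0, 1, 1)^T, error position = 3, corrected codeword c = 1101001

Compute s = H r^T mod 2 one row at a time:
  s_1 = 1 + 0 + 0 + 1 = 2 ≡ 0 (mod 2).
  s_2 = 1 + 1 + 0 + 1 = 3 ≡ 1 (mod 2).
  s_3 = 1 + 1 + 0 + 1 = 3 ≡ 1 (mod 2).
s = (0, 1, 1)^T — this equals column 3 of H (binary 011), so error is at position 3.
Correct: flip bit 3 of r = 1111001 to get c = 1101001.


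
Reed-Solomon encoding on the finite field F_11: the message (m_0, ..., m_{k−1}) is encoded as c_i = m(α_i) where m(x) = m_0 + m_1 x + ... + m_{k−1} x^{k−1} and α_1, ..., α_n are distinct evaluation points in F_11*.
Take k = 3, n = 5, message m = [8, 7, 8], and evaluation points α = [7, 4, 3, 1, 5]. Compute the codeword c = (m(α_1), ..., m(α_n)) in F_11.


c = [9, 10, 2, 1, 1]

Message polynomial: m(x) = 8 + 7·x + 8·x^2 (mod 11).
For each evaluation point α_i, compute m(α_i) mod 11:
  α_1 = 7: Horner steps 8 → 8 → 9, so m(7) = 9.
  α_2 = 4: Horner steps 8 → 6 → 10, so m(4) = 10.
  α_3 = 3: Horner steps 8 → 9 → 2, so m(3) = 2.
  α_4 = 1: Horner steps 8 → 4 → 1, so m(1) = 1.
  α_5 = 5: Horner steps 8 → 3 → 1, so m(5) = 1.
Codeword c = [9, 10, 2, 1, 1] ∈ F_11^5.


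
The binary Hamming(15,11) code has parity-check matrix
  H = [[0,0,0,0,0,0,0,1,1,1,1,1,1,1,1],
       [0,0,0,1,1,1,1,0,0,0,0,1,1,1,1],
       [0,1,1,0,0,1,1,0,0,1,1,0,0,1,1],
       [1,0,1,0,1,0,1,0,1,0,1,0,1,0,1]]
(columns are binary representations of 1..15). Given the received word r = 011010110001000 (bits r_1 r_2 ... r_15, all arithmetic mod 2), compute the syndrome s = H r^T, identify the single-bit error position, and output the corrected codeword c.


s = (0, 1, 1, 1)^T, error position = 7, corrected codeword c = 011010010001000

Compute s = H r^T mod 2 one row at a time:
  s_1 = 1 + 0 + 0 + 0 + 1 + 0 + 0 + 0 = 2 ≡ 0 (mod 2).
  s_2 = 0 + 1 + 0 + 1 + 1 + 0 + 0 + 0 = 3 ≡ 1 (mod 2).
  s_3 = 1 + 1 + 0 + 1 + 0 + 0 + 0 + 0 = 3 ≡ 1 (mod 2).
  s_4 = 0 + 1 + 1 + 1 + 0 + 0 + 0 + 0 = 3 ≡ 1 (mod 2).
s = (0, 1, 1, 1)^T — this equals column 7 of H (binary 0111), so error is at position 7.
Correct: flip bit 7 of r = 011010110001000 to get c = 011010010001000.


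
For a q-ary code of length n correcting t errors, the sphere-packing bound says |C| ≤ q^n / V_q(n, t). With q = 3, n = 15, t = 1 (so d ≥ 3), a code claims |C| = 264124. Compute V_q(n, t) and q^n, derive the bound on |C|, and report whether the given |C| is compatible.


V_q(n, t) = 31, q^n = 14348907, Hamming bound = 462867, |C| = 264124 ≤ bound (satisfied).

Step 1: Compute V_q(n, t) = Σ_{j=0}^1 C(n, j) (q−1)^j.
  j = 0: C(15,0)·(2)^0 = 1·1 = 1.
  j = 1: C(15,1)·(2)^1 = 15·2 = 30.
  V_q(n, t) = 1 + 30 = 31.
Step 2: q^n = 3^15 = 14348907.
Step 3: Hamming bound ⌊q^n / V_q(n,t)⌋ = ⌊14348907/31⌋ = 462867.
Step 4: Compare |C| = 264124 to 462867: satisfied.
The claimed |C| lies below the Hamming bound.


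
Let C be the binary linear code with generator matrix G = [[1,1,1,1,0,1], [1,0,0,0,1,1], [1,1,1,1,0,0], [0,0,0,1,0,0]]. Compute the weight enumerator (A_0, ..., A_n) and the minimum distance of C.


Weight distribution: A_0 = 1, A_1 = 2, A_2 = 2, A_3 = 4, A_4 = 5, A_5 = 2. Minimum distance d = 1.

Enumerate all 2^4 = 16 messages m ∈ F_2^4.
For each, compute codeword c = mG in F_2^6, then tally its weight.
  m = 0000 → c = 000000, weight = 0.
  m = 1000 → c = 111101, weight = 5.
  m = 0100 → c = 100011, weight = 3.
  m = 1100 → c = 011110, weight = 4.
  m = 0010 → c = 111100, weight = 4.
  m = 1010 → c = 000001, weight = 1.
  m = 0110 → c = 011111, weight = 5.
  m = 1110 → c = 100010, weight = 2.
  m = 0001 → c = 000100, weight = 1.
  m = 1001 → c = 111001, weight = 4.
  m = 0101 → c = 100111, weight = 4.
  m = 1101 → c = 011010, weight = 3.
  m = 0011 → c = 111000, weight = 3.
  m = 1011 → c = 000101, weight = 2.
  m = 0111 → c = 011011, weight = 4.
  m = 1111 → c = 100110, weight = 3.
Tally weights:
  weight 0: 1 codewords.
  weight 1: 2 codewords.
  weight 2: 2 codewords.
  weight 3: 4 codewords.
  weight 4: 5 codewords.
  weight 5: 2 codewords.
Minimum distance d = smallest w > 0 with A_w > 0 = 1.
Sanity: Σ A_w = 16 = 2^4 = 16 ✓.


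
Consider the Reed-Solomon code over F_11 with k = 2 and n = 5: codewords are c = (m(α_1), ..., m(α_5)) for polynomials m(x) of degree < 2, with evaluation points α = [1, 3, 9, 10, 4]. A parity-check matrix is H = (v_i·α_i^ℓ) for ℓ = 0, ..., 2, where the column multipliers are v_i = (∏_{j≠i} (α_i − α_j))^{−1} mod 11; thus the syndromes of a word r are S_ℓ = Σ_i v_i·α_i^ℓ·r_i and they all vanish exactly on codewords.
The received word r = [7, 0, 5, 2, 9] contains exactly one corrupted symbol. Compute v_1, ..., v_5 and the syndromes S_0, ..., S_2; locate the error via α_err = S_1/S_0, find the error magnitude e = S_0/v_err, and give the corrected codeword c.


S = (8, 2, 6), error at position 2, error magnitude e = 10, c = [7, 1, 5, 2, 9].

Step 1: column multipliers v_i = (∏_{j≠i}(α_i − α_j))^{−1} mod 11.
  i = 1 (α = 1): (1−3)(1−9)(1−10)(1−4) = (−2)·(−8)·(−9)·(−3) = 432 ≡ 3, so v_1 = 3^{−1} = 4 (mod 11).
  i = 2 (α = 3): (3−1)(3−9)(3−10)(3−4) = 2·(−6)·(−7)·(−1) = −84 ≡ 4, so v_2 = 4^{−1} = 3 (mod 11).
  i = 3 (α = 9): (9−1)(9−3)(9−10)(9−4) = 8·6·(−1)·5 = −240 ≡ 2, so v_3 = 2^{−1} = 6 (mod 11).
  i = 4 (α = 10): (10−1)(10−3)(10−9)(10−4) = 9·7·1·6 = 378 ≡ 4, so v_4 = 4^{−1} = 3 (mod 11).
  i = 5 (α = 4): (4−1)(4−3)(4−9)(4−10) = 3·1·(−5)·(−6) = 90 ≡ 2, so v_5 = 2^{−1} = 6 (mod 11).
  v = [4, 3, 6, 3, 6].
Step 2: syndromes of r = [7, 0, 5, 2, 9] (all sums mod 11).
  S_0 = Σ v_i r_i = 4·7 + 3·0 + 6·5 + 3·2 + 6·9 = 118 ≡ 8.
  S_1 = Σ v_i α_i r_i = 4·1·7 + 3·3·0 + 6·9·5 + 3·10·2 + 6·4·9 = 574 ≡ 2.
  α_i^2 mod 11 = [1, 9, 4, 1, 5].
  S_2 = Σ v_i α_i^2 r_i = 4·1·7 + 3·9·0 + 6·4·5 + 3·1·2 + 6·5·9 = 424 ≡ 6.
  S = (8, 2, 6) ≠ 0, so r is not a codeword (an error is present).
Step 3: locate the error. For a single error e at position i, S_ℓ = v_i·e·α_i^ℓ, so α_err = S_1/S_0.
  S_0^{−1} = 8^{−1} = 7 (mod 11), so α_err = 2·7 = 14 ≡ 3 = α_2. Error position i = 2.
  Consistency check: S_2/S_1 = 6·6 = 36 ≡ 3 = α_err ✓ (single-error assumption holds).
Step 4: error magnitude e = S_0/v_2 = S_0·∏_{j≠2}(α_2 − α_j) = 8·4 = 32 ≡ 10 (mod 11).
Step 5: correct position 2: c_2 = r_2 − e = 0 − 10 ≡ 1 (mod 11). Hence c = [7, 1, 5, 2, 9].
  Check: interpolating c through the α_i gives m(x) = 10 + 8·x (degree < 2) with m(α_i) = c_i for every i, so c is indeed a codeword.


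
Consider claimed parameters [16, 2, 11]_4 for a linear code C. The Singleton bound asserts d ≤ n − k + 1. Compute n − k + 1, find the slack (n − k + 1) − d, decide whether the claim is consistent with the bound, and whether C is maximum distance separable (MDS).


Singleton RHS = n − k + 1 = 15, slack = 4, bound satisfied, not MDS.

Singleton bound: d ≤ n − k + 1.
Here n = 16, k = 2, so n − k + 1 = 15.
Given d = 11, check d ≤ 15: YES.
Slack = (n − k + 1) − d = 4.
The code is NOT MDS (slack = 4 > 0).
Description: the claimed parameters are [16, 2, 11]_4; such a code would be non-MDS.


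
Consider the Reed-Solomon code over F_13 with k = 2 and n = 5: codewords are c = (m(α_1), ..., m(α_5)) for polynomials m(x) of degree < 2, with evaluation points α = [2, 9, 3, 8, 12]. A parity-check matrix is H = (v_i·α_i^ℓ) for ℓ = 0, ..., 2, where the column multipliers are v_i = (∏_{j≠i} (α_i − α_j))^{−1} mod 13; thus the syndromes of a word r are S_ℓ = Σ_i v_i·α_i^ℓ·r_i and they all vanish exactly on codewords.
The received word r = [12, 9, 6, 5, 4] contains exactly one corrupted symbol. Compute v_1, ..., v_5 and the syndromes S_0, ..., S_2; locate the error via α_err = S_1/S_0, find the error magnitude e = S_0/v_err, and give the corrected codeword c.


S = (1, 8, 12), error at position 4, error magnitude e = 3, c = [12, 9, 6, 2, 4].

Step 1: column multipliers v_i = (∏_{j≠i}(α_i − α_j))^{−1} mod 13.
  i = 1 (α = 2): (2−9)(2−3)(2−8)(2−12) = (−7)·(−1)·(−6)·(−10) = 420 ≡ 4, so v_1 = 4^{−1} = 10 (mod 13).
  i = 2 (α = 9): (9−2)(9−3)(9−8)(9−12) = 7·6·1·(−3) = −126 ≡ 4, so v_2 = 4^{−1} = 10 (mod 13).
  i = 3 (α = 3): (3−2)(3−9)(3−8)(3−12) = 1·(−6)·(−5)·(−9) = −270 ≡ 3, so v_3 = 3^{−1} = 9 (mod 13).
  i = 4 (α = 8): (8−2)(8−9)(8−3)(8−12) = 6·(−1)·5·(−4) = 120 ≡ 3, so v_4 = 3^{−1} = 9 (mod 13).
  i = 5 (α = 12): (12−2)(12−9)(12−3)(12−8) = 10·3·9·4 = 1080 ≡ 1, so v_5 = 1^{−1} = 1 (mod 13).
  v = [10, 10, 9, 9, 1].
Step 2: syndromes of r = [12, 9, 6, 5, 4] (all sums mod 13).
  S_0 = Σ v_i r_i = 10·12 + 10·9 + 9·6 + 9·5 + 1·4 = 313 ≡ 1.
  S_1 = Σ v_i α_i r_i = 10·2·12 + 10·9·9 + 9·3·6 + 9·8·5 + 1·12·4 = 1620 ≡ 8.
  α_i^2 mod 13 = [4, 3, 9, 12, 1].
  S_2 = Σ v_i α_i^2 r_i = 10·4·12 + 10·3·9 + 9·9·6 + 9·12·5 + 1·1·4 = 1780 ≡ 12.
  S = (1, 8, 12) ≠ 0, so r is not a codeword (an error is present).
Step 3: locate the error. For a single error e at position i, S_ℓ = v_i·e·α_i^ℓ, so α_err = S_1/S_0.
  S_0^{−1} = 1^{−1} = 1 (mod 13), so α_err = 8·1 = 8 ≡ 8 = α_4. Error position i = 4.
  Consistency check: S_2/S_1 = 12·5 = 60 ≡ 8 = α_err ✓ (single-error assumption holds).
Step 4: error magnitude e = S_0/v_4 = S_0·∏_{j≠4}(α_4 − α_j) = 1·3 = 3 ≡ 3 (mod 13).
Step 5: correct position 4: c_4 = r_4 − e = 5 − 3 ≡ 2 (mod 13). Hence c = [12, 9, 6, 2, 4].
  Check: interpolating c through the α_i gives m(x) = 11 + 7·x (degree < 2) with m(α_i) = c_i for every i, so c is indeed a codeword.


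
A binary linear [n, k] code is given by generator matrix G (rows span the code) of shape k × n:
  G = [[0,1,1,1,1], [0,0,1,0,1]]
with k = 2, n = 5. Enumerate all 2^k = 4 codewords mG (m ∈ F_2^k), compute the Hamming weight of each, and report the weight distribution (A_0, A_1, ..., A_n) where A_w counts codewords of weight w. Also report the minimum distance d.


Weight distribution: A_0 = 1, A_2 = 2, A_4 = 1. Minimum distance d = 2.

Enumerate all 2^2 = 4 messages m ∈ F_2^2.
For each, compute codeword c = mG in F_2^5, then tally its weight.
  m = 00 → c = 00000, weight = 0.
  m = 10 → c = 01111, weight = 4.
  m = 01 → c = 00101, weight = 2.
  m = 11 → c = 01010, weight = 2.
Tally weights:
  weight 0: 1 codewords.
  weight 2: 2 codewords.
  weight 4: 1 codewords.
Minimum distance d = smallest w > 0 with A_w > 0 = 2.
Sanity: Σ A_w = 4 = 2^2 = 4 ✓.


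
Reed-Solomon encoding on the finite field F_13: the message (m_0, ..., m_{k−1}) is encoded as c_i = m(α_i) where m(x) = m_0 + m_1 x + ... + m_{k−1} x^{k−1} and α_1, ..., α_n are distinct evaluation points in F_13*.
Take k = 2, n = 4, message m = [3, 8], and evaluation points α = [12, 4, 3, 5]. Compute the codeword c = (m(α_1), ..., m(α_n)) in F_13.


c = [8, 9, 1, 4]

Message polynomial: m(x) = 3 + 8·x (mod 13).
For each evaluation point α_i, compute m(α_i) mod 13:
  α_1 = 12: Horner steps 8 → 8, so m(12) = 8.
  α_2 = 4: Horner steps 8 → 9, so m(4) = 9.
  α_3 = 3: Horner steps 8 → 1, so m(3) = 1.
  α_4 = 5: Horner steps 8 → 4, so m(5) = 4.
Codeword c = [8, 9, 1, 4] ∈ F_13^4.


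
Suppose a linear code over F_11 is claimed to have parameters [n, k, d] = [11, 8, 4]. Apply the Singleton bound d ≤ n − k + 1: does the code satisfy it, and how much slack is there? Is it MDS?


Singleton RHS = n − k + 1 = 4, slack = 0, bound satisfied, MDS.

Singleton bound: d ≤ n − k + 1.
Here n = 11, k = 8, so n − k + 1 = 4.
Given d = 4, check d ≤ 4: YES.
Slack = (n − k + 1) − d = 0.
The code is MDS (slack = 0).
Description: the claimed parameters are [11, 8, 4]_11; such a code would be MDS (meets Singleton bound).


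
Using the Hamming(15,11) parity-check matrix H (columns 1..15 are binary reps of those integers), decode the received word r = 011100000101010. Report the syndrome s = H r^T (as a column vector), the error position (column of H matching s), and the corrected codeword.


s = (1, 1, 0, 1)^T, error position = 13, corrected codeword c = 011100000101110

Compute s = H r^T mod 2 one row at a time:
  s_1 = 0 + 0 + 1 + 0 + 1 + 0 + 1 + 0 = 3 ≡ 1 (mod 2).
  s_2 = 1 + 0 + 0 + 0 + 1 + 0 + 1 + 0 = 3 ≡ 1 (mod 2).
  s_3 = 1 + 1 + 0 + 0 + 1 + 0 + 1 + 0 = 4 ≡ 0 (mod 2).
  s_4 = 0 + 1 + 0 + 0 + 0 + 0 + 0 + 0 = 1 ≡ 1 (mod 2).
s = (1, 1, 0, 1)^T — this equals column 13 of H (binary 1101), so error is at position 13.
Correct: flip bit 13 of r = 011100000101010 to get c = 011100000101110.


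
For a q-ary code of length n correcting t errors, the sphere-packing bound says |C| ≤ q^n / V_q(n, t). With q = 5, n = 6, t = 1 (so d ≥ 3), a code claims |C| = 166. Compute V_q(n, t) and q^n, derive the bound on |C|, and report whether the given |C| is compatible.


V_q(n, t) = 25, q^n = 15625, Hamming bound = 625, |C| = 166 ≤ bound (satisfied).

Step 1: Compute V_q(n, t) = Σ_{j=0}^1 C(n, j) (q−1)^j.
  j = 0: C(6,0)·(4)^0 = 1·1 = 1.
  j = 1: C(6,1)·(4)^1 = 6·4 = 24.
  V_q(n, t) = 1 + 24 = 25.
Step 2: q^n = 5^6 = 15625.
Step 3: Hamming bound ⌊q^n / V_q(n,t)⌋ = ⌊15625/25⌋ = 625.
Step 4: Compare |C| = 166 to 625: satisfied.
The claimed |C| lies below the Hamming bound.


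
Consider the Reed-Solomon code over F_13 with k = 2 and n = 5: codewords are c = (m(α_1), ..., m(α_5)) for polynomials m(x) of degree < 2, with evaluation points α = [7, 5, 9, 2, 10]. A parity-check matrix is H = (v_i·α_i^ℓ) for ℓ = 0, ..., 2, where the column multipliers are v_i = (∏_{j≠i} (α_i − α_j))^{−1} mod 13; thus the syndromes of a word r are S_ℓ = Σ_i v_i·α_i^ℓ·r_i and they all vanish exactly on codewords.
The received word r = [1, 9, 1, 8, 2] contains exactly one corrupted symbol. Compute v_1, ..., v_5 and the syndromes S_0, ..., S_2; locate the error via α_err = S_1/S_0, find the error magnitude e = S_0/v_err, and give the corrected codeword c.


S = (11, 8, 7), error at position 3, error magnitude e = 8, c = [1, 9, 6, 8, 2].

Step 1: column multipliers v_i = (∏_{j≠i}(α_i − α_j))^{−1} mod 13.
  i = 1 (α = 7): (7−5)(7−9)(7−2)(7−10) = 2·(−2)·5·(−3) = 60 ≡ 8, so v_1 = 8^{−1} = 5 (mod 13).
  i = 2 (α = 5): (5−7)(5−9)(5−2)(5−10) = (−2)·(−4)·3·(−5) = −120 ≡ 10, so v_2 = 10^{−1} = 4 (mod 13).
  i = 3 (α = 9): (9−7)(9−5)(9−2)(9−10) = 2·4·7·(−1) = −56 ≡ 9, so v_3 = 9^{−1} = 3 (mod 13).
  i = 4 (α = 2): (2−7)(2−5)(2−9)(2−10) = (−5)·(−3)·(−7)·(−8) = 840 ≡ 8, so v_4 = 8^{−1} = 5 (mod 13).
  i = 5 (α = 10): (10−7)(10−5)(10−9)(10−2) = 3·5·1·8 = 120 ≡ 3, so v_5 = 3^{−1} = 9 (mod 13).
  v = [5, 4, 3, 5, 9].
Step 2: syndromes of r = [1, 9, 1, 8, 2] (all sums mod 13).
  S_0 = Σ v_i r_i = 5·1 + 4·9 + 3·1 + 5·8 + 9·2 = 102 ≡ 11.
  S_1 = Σ v_i α_i r_i = 5·7·1 + 4·5·9 + 3·9·1 + 5·2·8 + 9·10·2 = 502 ≡ 8.
  α_i^2 mod 13 = [10, 12, 3, 4, 9].
  S_2 = Σ v_i α_i^2 r_i = 5·10·1 + 4·12·9 + 3·3·1 + 5·4·8 + 9·9·2 = 813 ≡ 7.
  S = (11, 8, 7) ≠ 0, so r is not a codeword (an error is present).
Step 3: locate the error. For a single error e at position i, S_ℓ = v_i·e·α_i^ℓ, so α_err = S_1/S_0.
  S_0^{−1} = 11^{−1} = 6 (mod 13), so α_err = 8·6 = 48 ≡ 9 = α_3. Error position i = 3.
  Consistency check: S_2/S_1 = 7·5 = 35 ≡ 9 = α_err ✓ (single-error assumption holds).
Step 4: error magnitude e = S_0/v_3 = S_0·∏_{j≠3}(α_3 − α_j) = 11·9 = 99 ≡ 8 (mod 13).
Step 5: correct position 3: c_3 = r_3 − e = 1 − 8 ≡ 6 (mod 13). Hence c = [1, 9, 6, 8, 2].
  Check: interpolating c through the α_i gives m(x) = 3 + 9·x (degree < 2) with m(α_i) = c_i for every i, so c is indeed a codeword.


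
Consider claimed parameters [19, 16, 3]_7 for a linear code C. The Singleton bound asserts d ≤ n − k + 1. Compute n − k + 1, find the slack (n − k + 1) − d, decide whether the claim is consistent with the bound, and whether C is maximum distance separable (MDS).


Singleton RHS = n − k + 1 = 4, slack = 1, bound satisfied, not MDS.

Singleton bound: d ≤ n − k + 1.
Here n = 19, k = 16, so n − k + 1 = 4.
Given d = 3, check d ≤ 4: YES.
Slack = (n − k + 1) − d = 1.
The code is NOT MDS (slack = 1 > 0).
Description: the claimed parameters are [19, 16, 3]_7; such a code would be non-MDS.


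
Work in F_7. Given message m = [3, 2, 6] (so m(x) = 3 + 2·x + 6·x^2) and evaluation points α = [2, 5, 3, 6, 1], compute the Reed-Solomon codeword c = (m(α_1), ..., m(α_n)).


c = [3, 2, 0, 0, 4]

Message polynomial: m(x) = 3 + 2·x + 6·x^2 (mod 7).
For each evaluation point α_i, compute m(α_i) mod 7:
  α_1 = 2: Horner steps 6 → 0 → 3, so m(2) = 3.
  α_2 = 5: Horner steps 6 → 4 → 2, so m(5) = 2.
  α_3 = 3: Horner steps 6 → 6 → 0, so m(3) = 0.
  α_4 = 6: Horner steps 6 → 3 → 0, so m(6) = 0.
  α_5 = 1: Horner steps 6 → 1 → 4, so m(1) = 4.
Codeword c = [3, 2, 0, 0, 4] ∈ F_7^5.


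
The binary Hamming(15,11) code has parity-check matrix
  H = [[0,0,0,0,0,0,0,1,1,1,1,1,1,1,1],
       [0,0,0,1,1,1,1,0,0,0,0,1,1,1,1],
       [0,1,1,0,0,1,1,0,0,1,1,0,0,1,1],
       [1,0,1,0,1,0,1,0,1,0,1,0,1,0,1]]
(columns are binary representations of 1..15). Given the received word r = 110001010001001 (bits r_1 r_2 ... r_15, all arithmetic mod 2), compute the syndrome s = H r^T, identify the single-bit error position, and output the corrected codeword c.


s = (1, 1, 1, 0)^T, error position = 14, corrected codeword c = 110001010001011

Compute s = H r^T mod 2 one row at a time:
  s_1 = 1 + 0 + 0 + 0 + 1 + 0 + 0 + 1 = 3 ≡ 1 (mod 2).
  s_2 = 0 + 0 + 1 + 0 + 1 + 0 + 0 + 1 = 3 ≡ 1 (mod 2).
  s_3 = 1 + 0 + 1 + 0 + 0 + 0 + 0 + 1 = 3 ≡ 1 (mod 2).
  s_4 = 1 + 0 + 0 + 0 + 0 + 0 + 0 + 1 = 2 ≡ 0 (mod 2).
s = (1, 1, 1, 0)^T — this equals column 14 of H (binary 1110), so error is at position 14.
Correct: flip bit 14 of r = 110001010001001 to get c = 110001010001011.


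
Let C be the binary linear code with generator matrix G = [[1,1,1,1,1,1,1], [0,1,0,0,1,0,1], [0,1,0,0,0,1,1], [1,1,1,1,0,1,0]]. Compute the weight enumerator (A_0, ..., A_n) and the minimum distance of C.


Weight distribution: A_0 = 1, A_1 = 1, A_2 = 3, A_3 = 3, A_4 = 3, A_5 = 3, A_6 = 1, A_7 = 1. Minimum distance d = 1.

Enumerate all 2^4 = 16 messages m ∈ F_2^4.
For each, compute codeword c = mG in F_2^7, then tally its weight.
  m = 0000 → c = 0000000, weight = 0.
  m = 1000 → c = 1111111, weight = 7.
  m = 0100 → c = 0100101, weight = 3.
  m = 1100 → c = 1011010, weight = 4.
  m = 0010 → c = 0100011, weight = 3.
  m = 1010 → c = 1011100, weight = 4.
  m = 0110 → c = 0000110, weight = 2.
  m = 1110 → c = 1111001, weight = 5.
  m = 0001 → c = 1111010, weight = 5.
  m = 1001 → c = 0000101, weight = 2.
  m = 0101 → c = 1011111, weight = 6.
  m = 1101 → c = 0100000, weight = 1.
  m = 0011 → c = 1011001, weight = 4.
  m = 1011 → c = 0100110, weight = 3.
  m = 0111 → c = 1111100, weight = 5.
  m = 1111 → c = 0000011, weight = 2.
Tally weights:
  weight 0: 1 codewords.
  weight 1: 1 codewords.
  weight 2: 3 codewords.
  weight 3: 3 codewords.
  weight 4: 3 codewords.
  weight 5: 3 codewords.
  weight 6: 1 codewords.
  weight 7: 1 codewords.
Minimum distance d = smallest w > 0 with A_w > 0 = 1.
Sanity: Σ A_w = 16 = 2^4 = 16 ✓.


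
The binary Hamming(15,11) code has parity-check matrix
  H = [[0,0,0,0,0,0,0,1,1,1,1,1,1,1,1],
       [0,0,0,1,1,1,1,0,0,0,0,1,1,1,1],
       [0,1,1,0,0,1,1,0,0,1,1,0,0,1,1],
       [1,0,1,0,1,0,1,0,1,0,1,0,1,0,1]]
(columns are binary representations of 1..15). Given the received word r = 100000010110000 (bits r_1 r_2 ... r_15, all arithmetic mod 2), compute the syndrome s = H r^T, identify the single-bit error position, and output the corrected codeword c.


s = (1, 0, 0, 0)^T, error position = 8, corrected codeword c = 100000000110000

Compute s = H r^T mod 2 one row at a time:
  s_1 = 1 + 0 + 1 + 1 + 0 + 0 + 0 + 0 = 3 ≡ 1 (mod 2).
  s_2 = 0 + 0 + 0 + 0 + 0 + 0 + 0 + 0 = 0 ≡ 0 (mod 2).
  s_3 = 0 + 0 + 0 + 0 + 1 + 1 + 0 + 0 = 2 ≡ 0 (mod 2).
  s_4 = 1 + 0 + 0 + 0 + 0 + 1 + 0 + 0 = 2 ≡ 0 (mod 2).
s = (1, 0, 0, 0)^T — this equals column 8 of H (binary 1000), so error is at position 8.
Correct: flip bit 8 of r = 100000010110000 to get c = 100000000110000.


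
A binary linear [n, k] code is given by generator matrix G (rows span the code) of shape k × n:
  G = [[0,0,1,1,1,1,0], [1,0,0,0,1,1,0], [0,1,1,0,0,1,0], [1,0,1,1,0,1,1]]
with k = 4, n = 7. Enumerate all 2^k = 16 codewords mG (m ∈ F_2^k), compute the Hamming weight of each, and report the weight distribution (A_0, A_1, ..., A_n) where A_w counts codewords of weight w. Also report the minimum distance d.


Weight distribution: A_0 = 1, A_2 = 1, A_3 = 6, A_4 = 5, A_5 = 2, A_6 = 1. Minimum distance d = 2.

Enumerate all 2^4 = 16 messages m ∈ F_2^4.
For each, compute codeword c = mG in F_2^7, then tally its weight.
  m = 0000 → c = 0000000, weight = 0.
  m = 1000 → c = 0011110, weight = 4.
  m = 0100 → c = 1000110, weight = 3.
  m = 1100 → c = 1011000, weight = 3.
  m = 0010 → c = 0110010, weight = 3.
  m = 1010 → c = 0101100, weight = 3.
  m = 0110 → c = 1110100, weight = 4.
  m = 1110 → c = 1101010, weight = 4.
  m = 0001 → c = 1011011, weight = 5.
  m = 1001 → c = 1000101, weight = 3.
  m = 0101 → c = 0011101, weight = 4.
  m = 1101 → c = 0000011, weight = 2.
  m = 0011 → c = 1101001, weight = 4.
  m = 1011 → c = 1110111, weight = 6.
  m = 0111 → c = 0101111, weight = 5.
  m = 1111 → c = 0110001, weight = 3.
Tally weights:
  weight 0: 1 codewords.
  weight 2: 1 codewords.
  weight 3: 6 codewords.
  weight 4: 5 codewords.
  weight 5: 2 codewords.
  weight 6: 1 codewords.
Minimum distance d = smallest w > 0 with A_w > 0 = 2.
Sanity: Σ A_w = 16 = 2^4 = 16 ✓.


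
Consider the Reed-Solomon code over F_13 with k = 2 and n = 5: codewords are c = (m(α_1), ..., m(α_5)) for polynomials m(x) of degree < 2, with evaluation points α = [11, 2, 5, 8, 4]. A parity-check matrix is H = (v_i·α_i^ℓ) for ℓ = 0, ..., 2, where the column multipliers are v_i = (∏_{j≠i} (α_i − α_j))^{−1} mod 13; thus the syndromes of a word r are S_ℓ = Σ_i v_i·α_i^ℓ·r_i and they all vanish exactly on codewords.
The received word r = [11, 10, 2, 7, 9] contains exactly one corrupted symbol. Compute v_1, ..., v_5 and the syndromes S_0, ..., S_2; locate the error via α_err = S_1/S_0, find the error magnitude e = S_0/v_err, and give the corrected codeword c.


S = (4, 5, 3), error at position 1, error magnitude e = 12, c = [12, 10, 2, 7, 9].

Step 1: column multipliers v_i = (∏_{j≠i}(α_i − α_j))^{−1} mod 13.
  i = 1 (α = 11): (11−2)(11−5)(11−8)(11−4) = 9·6·3·7 = 1134 ≡ 3, so v_1 = 3^{−1} = 9 (mod 13).
  i = 2 (α = 2): (2−11)(2−5)(2−8)(2−4) = (−9)·(−3)·(−6)·(−2) = 324 ≡ 12, so v_2 = 12^{−1} = 12 (mod 13).
  i = 3 (α = 5): (5−11)(5−2)(5−8)(5−4) = (−6)·3·(−3)·1 = 54 ≡ 2, so v_3 = 2^{−1} = 7 (mod 13).
  i = 4 (α = 8): (8−11)(8−2)(8−5)(8−4) = (−3)·6·3·4 = −216 ≡ 5, so v_4 = 5^{−1} = 8 (mod 13).
  i = 5 (α = 4): (4−11)(4−2)(4−5)(4−8) = (−7)·2·(−1)·(−4) = −56 ≡ 9, so v_5 = 9^{−1} = 3 (mod 13).
  v = [9, 12, 7, 8, 3].
Step 2: syndromes of r = [11, 10, 2, 7, 9] (all sums mod 13).
  S_0 = Σ v_i r_i = 9·11 + 12·10 + 7·2 + 8·7 + 3·9 = 316 ≡ 4.
  S_1 = Σ v_i α_i r_i = 9·11·11 + 12·2·10 + 7·5·2 + 8·8·7 + 3·4·9 = 1955 ≡ 5.
  α_i^2 mod 13 = [4, 4, 12, 12, 3].
  S_2 = Σ v_i α_i^2 r_i = 9·4·11 + 12·4·10 + 7·12·2 + 8·12·7 + 3·3·9 = 1797 ≡ 3.
  S = (4, 5, 3) ≠ 0, so r is not a codeword (an error is present).
Step 3: locate the error. For a single error e at position i, S_ℓ = v_i·e·α_i^ℓ, so α_err = S_1/S_0.
  S_0^{−1} = 4^{−1} = 10 (mod 13), so α_err = 5·10 = 50 ≡ 11 = α_1. Error position i = 1.
  Consistency check: S_2/S_1 = 3·8 = 24 ≡ 11 = α_err ✓ (single-error assumption holds).
Step 4: error magnitude e = S_0/v_1 = S_0·∏_{j≠1}(α_1 − α_j) = 4·3 = 12 ≡ 12 (mod 13).
Step 5: correct position 1: c_1 = r_1 − e = 11 − 12 ≡ 12 (mod 13). Hence c = [12, 10, 2, 7, 9].
  Check: interpolating c through the α_i gives m(x) = 11 + 6·x (degree < 2) with m(α_i) = c_i for every i, so c is indeed a codeword.


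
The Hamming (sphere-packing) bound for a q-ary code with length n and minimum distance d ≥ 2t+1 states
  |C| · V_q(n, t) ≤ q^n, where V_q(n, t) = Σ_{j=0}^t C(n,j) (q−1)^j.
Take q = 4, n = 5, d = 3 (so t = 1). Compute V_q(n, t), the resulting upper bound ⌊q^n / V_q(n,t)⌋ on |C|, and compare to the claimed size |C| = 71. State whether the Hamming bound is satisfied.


V_q(n, t) = 16, q^n = 1024, Hamming bound = 64, |C| = 71 > bound (violated).

Step 1: Compute V_q(n, t) = Σ_{j=0}^1 C(n, j) (q−1)^j.
  j = 0: C(5,0)·(3)^0 = 1·1 = 1.
  j = 1: C(5,1)·(3)^1 = 5·3 = 15.
  V_q(n, t) = 1 + 15 = 16.
Step 2: q^n = 4^5 = 1024.
Step 3: Hamming bound ⌊q^n / V_q(n,t)⌋ = ⌊1024/16⌋ = 64.
Step 4: Compare |C| = 71 to 64: violated.
The claimed |C| lies above the Hamming bound, so no 4-ary code of length 5 with d ≥ 3 can have 71 codewords.


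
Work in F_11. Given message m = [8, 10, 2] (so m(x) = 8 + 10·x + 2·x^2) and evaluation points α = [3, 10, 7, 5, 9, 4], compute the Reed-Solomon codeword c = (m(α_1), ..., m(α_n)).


c = [1, 0, 0, 9, 7, 3]

Message polynomial: m(x) = 8 + 10·x + 2·x^2 (mod 11).
For each evaluation point α_i, compute m(α_i) mod 11:
  α_1 = 3: Horner steps 2 → 5 → 1, so m(3) = 1.
  α_2 = 10: Horner steps 2 → 8 → 0, so m(10) = 0.
  α_3 = 7: Horner steps 2 → 2 → 0, so m(7) = 0.
  α_4 = 5: Horner steps 2 → 9 → 9, so m(5) = 9.
  α_5 = 9: Horner steps 2 → 6 → 7, so m(9) = 7.
  α_6 = 4: Horner steps 2 → 7 → 3, so m(4) = 3.
Codeword c = [1, 0, 0, 9, 7, 3] ∈ F_11^6.


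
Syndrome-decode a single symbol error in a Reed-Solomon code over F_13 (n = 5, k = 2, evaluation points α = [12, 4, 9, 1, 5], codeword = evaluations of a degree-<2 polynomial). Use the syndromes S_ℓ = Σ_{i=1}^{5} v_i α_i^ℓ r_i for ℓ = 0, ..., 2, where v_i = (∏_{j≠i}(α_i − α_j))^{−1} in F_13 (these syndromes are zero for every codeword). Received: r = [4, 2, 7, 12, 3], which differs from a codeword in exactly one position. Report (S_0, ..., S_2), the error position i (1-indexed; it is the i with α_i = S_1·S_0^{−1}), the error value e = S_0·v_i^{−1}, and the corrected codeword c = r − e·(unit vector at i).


S = (10, 3, 10), error at position 1, error magnitude e = 7, c = [10, 2, 7, 12, 3].

Step 1: column multipliers v_i = (∏_{j≠i}(α_i − α_j))^{−1} mod 13.
  i = 1 (α = 12): (12−4)(12−9)(12−1)(12−5) = 8·3·11·7 = 1848 ≡ 2, so v_1 = 2^{−1} = 7 (mod 13).
  i = 2 (α = 4): (4−12)(4−9)(4−1)(4−5) = (−8)·(−5)·3·(−1) = −120 ≡ 10, so v_2 = 10^{−1} = 4 (mod 13).
  i = 3 (α = 9): (9−12)(9−4)(9−1)(9−5) = (−3)·5·8·4 = −480 ≡ 1, so v_3 = 1^{−1} = 1 (mod 13).
  i = 4 (α = 1): (1−12)(1−4)(1−9)(1−5) = (−11)·(−3)·(−8)·(−4) = 1056 ≡ 3, so v_4 = 3^{−1} = 9 (mod 13).
  i = 5 (α = 5): (5−12)(5−4)(5−9)(5−1) = (−7)·1·(−4)·4 = 112 ≡ 8, so v_5 = 8^{−1} = 5 (mod 13).
  v = [7, 4, 1, 9, 5].
Step 2: syndromes of r = [4, 2, 7, 12, 3] (all sums mod 13).
  S_0 = Σ v_i r_i = 7·4 + 4·2 + 1·7 + 9·12 + 5·3 = 166 ≡ 10.
  S_1 = Σ v_i α_i r_i = 7·12·4 + 4·4·2 + 1·9·7 + 9·1·12 + 5·5·3 = 614 ≡ 3.
  α_i^2 mod 13 = [1, 3, 3, 1, 12].
  S_2 = Σ v_i α_i^2 r_i = 7·1·4 + 4·3·2 + 1·3·7 + 9·1·12 + 5·12·3 = 361 ≡ 10.
  S = (10, 3, 10) ≠ 0, so r is not a codeword (an error is present).
Step 3: locate the error. For a single error e at position i, S_ℓ = v_i·e·α_i^ℓ, so α_err = S_1/S_0.
  S_0^{−1} = 10^{−1} = 4 (mod 13), so α_err = 3·4 = 12 ≡ 12 = α_1. Error position i = 1.
  Consistency check: S_2/S_1 = 10·9 = 90 ≡ 12 = α_err ✓ (single-error assumption holds).
Step 4: error magnitude e = S_0/v_1 = S_0·∏_{j≠1}(α_1 − α_j) = 10·2 = 20 ≡ 7 (mod 13).
Step 5: correct position 1: c_1 = r_1 − e = 4 − 7 ≡ 10 (mod 13). Hence c = [10, 2, 7, 12, 3].
  Check: interpolating c through the α_i gives m(x) = 11 + 1·x (degree < 2) with m(α_i) = c_i for every i, so c is indeed a codeword.


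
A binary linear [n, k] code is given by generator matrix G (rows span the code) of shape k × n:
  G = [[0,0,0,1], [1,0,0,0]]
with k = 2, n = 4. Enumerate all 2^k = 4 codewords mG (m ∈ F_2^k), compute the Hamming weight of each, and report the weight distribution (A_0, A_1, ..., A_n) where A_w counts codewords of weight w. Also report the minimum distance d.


Weight distribution: A_0 = 1, A_1 = 2, A_2 = 1. Minimum distance d = 1.

Enumerate all 2^2 = 4 messages m ∈ F_2^2.
For each, compute codeword c = mG in F_2^4, then tally its weight.
  m = 00 → c = 0000, weight = 0.
  m = 10 → c = 0001, weight = 1.
  m = 01 → c = 1000, weight = 1.
  m = 11 → c = 1001, weight = 2.
Tally weights:
  weight 0: 1 codewords.
  weight 1: 2 codewords.
  weight 2: 1 codewords.
Minimum distance d = smallest w > 0 with A_w > 0 = 1.
Sanity: Σ A_w = 4 = 2^2 = 4 ✓.


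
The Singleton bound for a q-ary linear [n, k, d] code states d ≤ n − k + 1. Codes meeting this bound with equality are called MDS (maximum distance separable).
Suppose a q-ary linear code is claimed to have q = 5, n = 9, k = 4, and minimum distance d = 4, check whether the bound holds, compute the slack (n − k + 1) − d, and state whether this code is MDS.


Singleton RHS = n − k + 1 = 6, slack = 2, bound satisfied, not MDS.

Singleton bound: d ≤ n − k + 1.
Here n = 9, k = 4, so n − k + 1 = 6.
Given d = 4, check d ≤ 6: YES.
Slack = (n − k + 1) − d = 2.
The code is NOT MDS (slack = 2 > 0).
Description: the claimed parameters are [9, 4, 4]_5; such a code would be non-MDS.


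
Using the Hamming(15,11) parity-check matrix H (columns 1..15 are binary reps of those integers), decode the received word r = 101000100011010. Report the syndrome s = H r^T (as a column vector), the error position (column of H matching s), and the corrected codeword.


s = (1, 1, 0, 0)^T, error position = 12, corrected codeword c = 101000100010010

Compute s = H r^T mod 2 one row at a time:
  s_1 = 0 + 0 + 0 + 1 + 1 + 0 + 1 + 0 = 3 ≡ 1 (mod 2).
  s_2 = 0 + 0 + 0 + 1 + 1 + 0 + 1 + 0 = 3 ≡ 1 (mod 2).
  s_3 = 0 + 1 + 0 + 1 + 0 + 1 + 1 + 0 = 4 ≡ 0 (mod 2).
  s_4 = 1 + 1 + 0 + 1 + 0 + 1 + 0 + 0 = 4 ≡ 0 (mod 2).
s = (1, 1, 0, 0)^T — this equals column 12 of H (binary 1100), so error is at position 12.
Correct: flip bit 12 of r = 101000100011010 to get c = 101000100010010.


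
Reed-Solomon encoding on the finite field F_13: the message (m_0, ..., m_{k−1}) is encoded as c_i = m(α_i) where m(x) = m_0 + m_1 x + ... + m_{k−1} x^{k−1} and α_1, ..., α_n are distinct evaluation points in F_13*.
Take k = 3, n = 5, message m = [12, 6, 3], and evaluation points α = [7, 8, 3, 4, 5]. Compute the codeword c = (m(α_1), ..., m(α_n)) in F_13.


c = [6, 5, 5, 6, 0]

Message polynomial: m(x) = 12 + 6·x + 3·x^2 (mod 13).
For each evaluation point α_i, compute m(α_i) mod 13:
  α_1 = 7: Horner steps 3 → 1 → 6, so m(7) = 6.
  α_2 = 8: Horner steps 3 → 4 → 5, so m(8) = 5.
  α_3 = 3: Horner steps 3 → 2 → 5, so m(3) = 5.
  α_4 = 4: Horner steps 3 → 5 → 6, so m(4) = 6.
  α_5 = 5: Horner steps 3 → 8 → 0, so m(5) = 0.
Codeword c = [6, 5, 5, 6, 0] ∈ F_13^5.


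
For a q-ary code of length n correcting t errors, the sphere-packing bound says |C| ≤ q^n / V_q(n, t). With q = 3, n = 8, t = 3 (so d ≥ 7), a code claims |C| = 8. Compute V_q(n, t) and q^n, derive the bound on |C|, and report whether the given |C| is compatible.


V_q(n, t) = 577, q^n = 6561, Hamming bound = 11, |C| = 8 ≤ bound (satisfied).

Step 1: Compute V_q(n, t) = Σ_{j=0}^3 C(n, j) (q−1)^j.
  j = 0: C(8,0)·(2)^0 = 1·1 = 1.
  j = 1: C(8,1)·(2)^1 = 8·2 = 16.
  j = 2: C(8,2)·(2)^2 = 28·4 = 112.
  j = 3: C(8,3)·(2)^3 = 56·8 = 448.
  V_q(n, t) = 1 + 16 + 112 + 448 = 577.
Step 2: q^n = 3^8 = 6561.
Step 3: Hamming bound ⌊q^n / V_q(n,t)⌋ = ⌊6561/577⌋ = 11.
Step 4: Compare |C| = 8 to 11: satisfied.
The claimed |C| lies below the Hamming bound.


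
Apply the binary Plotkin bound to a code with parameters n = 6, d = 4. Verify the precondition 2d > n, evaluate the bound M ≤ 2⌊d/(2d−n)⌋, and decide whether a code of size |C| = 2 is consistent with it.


Plotkin bound M ≤ 4; given |C| = 2 ≤ bound (satisfied).

Check applicability: 2d = 8, n = 6.
2d − n = 2 > 0, so Plotkin applies.
Compute d/(2d−n) = 4/2 ≈ 2.0000.
⌊d/(2d−n)⌋ = 2.
Plotkin bound: M ≤ 2·2 = 4.
Given |C| = 2, check: satisfied.
This |C| is below the Plotkin bound.


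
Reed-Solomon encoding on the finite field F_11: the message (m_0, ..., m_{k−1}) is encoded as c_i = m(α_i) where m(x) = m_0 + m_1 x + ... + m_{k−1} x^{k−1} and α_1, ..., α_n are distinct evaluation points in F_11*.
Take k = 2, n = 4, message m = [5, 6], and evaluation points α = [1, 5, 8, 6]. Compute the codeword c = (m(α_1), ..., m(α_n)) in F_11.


c = [0, 2, 9, 8]

Message polynomial: m(x) = 5 + 6·x (mod 11).
For each evaluation point α_i, compute m(α_i) mod 11:
  α_1 = 1: Horner steps 6 → 0, so m(1) = 0.
  α_2 = 5: Horner steps 6 → 2, so m(5) = 2.
  α_3 = 8: Horner steps 6 → 9, so m(8) = 9.
  α_4 = 6: Horner steps 6 → 8, so m(6) = 8.
Codeword c = [0, 2, 9, 8] ∈ F_11^4.


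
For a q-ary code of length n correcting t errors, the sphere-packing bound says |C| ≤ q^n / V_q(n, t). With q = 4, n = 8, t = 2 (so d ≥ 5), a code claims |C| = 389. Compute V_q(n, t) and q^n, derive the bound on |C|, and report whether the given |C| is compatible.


V_q(n, t) = 277, q^n = 65536, Hamming bound = 236, |C| = 389 > bound (violated).

Step 1: Compute V_q(n, t) = Σ_{j=0}^2 C(n, j) (q−1)^j.
  j = 0: C(8,0)·(3)^0 = 1·1 = 1.
  j = 1: C(8,1)·(3)^1 = 8·3 = 24.
  j = 2: C(8,2)·(3)^2 = 28·9 = 252.
  V_q(n, t) = 1 + 24 + 252 = 277.
Step 2: q^n = 4^8 = 65536.
Step 3: Hamming bound ⌊q^n / V_q(n,t)⌋ = ⌊65536/277⌋ = 236.
Step 4: Compare |C| = 389 to 236: violated.
The claimed |C| lies above the Hamming bound, so no 4-ary code of length 8 with d ≥ 5 can have 389 codewords.


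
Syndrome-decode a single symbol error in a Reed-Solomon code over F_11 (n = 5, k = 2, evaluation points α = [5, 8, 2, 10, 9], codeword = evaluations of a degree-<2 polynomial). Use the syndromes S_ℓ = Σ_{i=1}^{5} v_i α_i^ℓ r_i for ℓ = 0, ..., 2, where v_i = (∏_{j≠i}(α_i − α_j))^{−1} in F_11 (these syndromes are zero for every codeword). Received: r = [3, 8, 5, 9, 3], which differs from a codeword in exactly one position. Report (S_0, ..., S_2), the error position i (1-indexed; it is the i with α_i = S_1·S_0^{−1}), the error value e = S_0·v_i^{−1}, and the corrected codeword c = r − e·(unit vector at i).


S = (5, 3, 4), error at position 1, error magnitude e = 2, c = [1, 8, 5, 9, 3].

Step 1: column multipliers v_i = (∏_{j≠i}(α_i − α_j))^{−1} mod 11.
  i = 1 (α = 5): (5−8)(5−2)(5−10)(5−9) = (−3)·3·(−5)·(−4) = −180 ≡ 7, so v_1 = 7^{−1} = 8 (mod 11).
  i = 2 (α = 8): (8−5)(8−2)(8−10)(8−9) = 3·6·(−2)·(−1) = 36 ≡ 3, so v_2 = 3^{−1} = 4 (mod 11).
  i = 3 (α = 2): (2−5)(2−8)(2−10)(2−9) = (−3)·(−6)·(−8)·(−7) = 1008 ≡ 7, so v_3 = 7^{−1} = 8 (mod 11).
  i = 4 (α = 10): (10−5)(10−8)(10−2)(10−9) = 5·2·8·1 = 80 ≡ 3, so v_4 = 3^{−1} = 4 (mod 11).
  i = 5 (α = 9): (9−5)(9−8)(9−2)(9−10) = 4·1·7·(−1) = −28 ≡ 5, so v_5 = 5^{−1} = 9 (mod 11).
  v = [8, 4, 8, 4, 9].
Step 2: syndromes of r = [3, 8, 5, 9, 3] (all sums mod 11).
  S_0 = Σ v_i r_i = 8·3 + 4·8 + 8·5 + 4·9 + 9·3 = 159 ≡ 5.
  S_1 = Σ v_i α_i r_i = 8·5·3 + 4·8·8 + 8·2·5 + 4·10·9 + 9·9·3 = 1059 ≡ 3.
  α_i^2 mod 11 = [3, 9, 4, 1, 4].
  S_2 = Σ v_i α_i^2 r_i = 8·3·3 + 4·9·8 + 8·4·5 + 4·1·9 + 9·4·3 = 664 ≡ 4.
  S = (5, 3, 4) ≠ 0, so r is not a codeword (an error is present).
Step 3: locate the error. For a single error e at position i, S_ℓ = v_i·e·α_i^ℓ, so α_err = S_1/S_0.
  S_0^{−1} = 5^{−1} = 9 (mod 11), so α_err = 3·9 = 27 ≡ 5 = α_1. Error position i = 1.
  Consistency check: S_2/S_1 = 4·4 = 16 ≡ 5 = α_err ✓ (single-error assumption holds).
Step 4: error magnitude e = S_0/v_1 = S_0·∏_{j≠1}(α_1 − α_j) = 5·7 = 35 ≡ 2 (mod 11).
Step 5: correct position 1: c_1 = r_1 − e = 3 − 2 ≡ 1 (mod 11). Hence c = [1, 8, 5, 9, 3].
  Check: interpolating c through the α_i gives m(x) = 4 + 6·x (degree < 2) with m(α_i) = c_i for every i, so c is indeed a codeword.


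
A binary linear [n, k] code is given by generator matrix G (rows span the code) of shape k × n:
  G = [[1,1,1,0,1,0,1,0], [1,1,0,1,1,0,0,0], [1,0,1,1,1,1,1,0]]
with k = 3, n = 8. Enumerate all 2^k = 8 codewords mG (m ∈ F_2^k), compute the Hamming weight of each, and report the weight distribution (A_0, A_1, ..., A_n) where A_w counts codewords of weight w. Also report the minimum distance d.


Weight distribution: A_0 = 1, A_3 = 3, A_4 = 2, A_5 = 1, A_6 = 1. Minimum distance d = 3.

Enumerate all 2^3 = 8 messages m ∈ F_2^3.
For each, compute codeword c = mG in F_2^8, then tally its weight.
  m = 000 → c = 00000000, weight = 0.
  m = 100 → c = 11101010, weight = 5.
  m = 010 → c = 11011000, weight = 4.
  m = 110 → c = 00110010, weight = 3.
  m = 001 → c = 10111110, weight = 6.
  m = 101 → c = 01010100, weight = 3.
  m = 011 → c = 01100110, weight = 4.
  m = 111 → c = 10001100, weight = 3.
Tally weights:
  weight 0: 1 codewords.
  weight 3: 3 codewords.
  weight 4: 2 codewords.
  weight 5: 1 codewords.
  weight 6: 1 codewords.
Minimum distance d = smallest w > 0 with A_w > 0 = 3.
Sanity: Σ A_w = 8 = 2^3 = 8 ✓.


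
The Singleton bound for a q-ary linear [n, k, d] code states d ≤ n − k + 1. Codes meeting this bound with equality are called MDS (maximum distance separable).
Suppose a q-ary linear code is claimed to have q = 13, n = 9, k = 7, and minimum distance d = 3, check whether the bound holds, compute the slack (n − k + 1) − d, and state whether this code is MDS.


Singleton RHS = n − k + 1 = 3, slack = 0, bound satisfied, MDS.

Singleton bound: d ≤ n − k + 1.
Here n = 9, k = 7, so n − k + 1 = 3.
Given d = 3, check d ≤ 3: YES.
Slack = (n − k + 1) − d = 0.
The code is MDS (slack = 0).
Description: the claimed parameters are [9, 7, 3]_13; such a code would be MDS (meets Singleton bound).


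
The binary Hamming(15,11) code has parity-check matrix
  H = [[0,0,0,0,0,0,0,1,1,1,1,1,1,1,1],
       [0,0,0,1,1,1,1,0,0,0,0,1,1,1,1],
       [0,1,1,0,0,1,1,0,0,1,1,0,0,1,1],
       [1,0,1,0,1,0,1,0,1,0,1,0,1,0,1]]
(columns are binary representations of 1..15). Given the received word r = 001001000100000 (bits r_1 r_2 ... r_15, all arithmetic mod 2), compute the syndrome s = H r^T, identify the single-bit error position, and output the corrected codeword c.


s = (1, 1, 1, 1)^T, error position = 15, corrected codeword c = 001001000100001

Compute s = H r^T mod 2 one row at a time:
  s_1 = 0 + 0 + 1 + 0 + 0 + 0 + 0 + 0 = 1 ≡ 1 (mod 2).
  s_2 = 0 + 0 + 1 + 0 + 0 + 0 + 0 + 0 = 1 ≡ 1 (mod 2).
  s_3 = 0 + 1 + 1 + 0 + 1 + 0 + 0 + 0 = 3 ≡ 1 (mod 2).
  s_4 = 0 + 1 + 0 + 0 + 0 + 0 + 0 + 0 = 1 ≡ 1 (mod 2).
s = (1, 1, 1, 1)^T — this equals column 15 of H (binary 1111), so error is at position 15.
Correct: flip bit 15 of r = 001001000100000 to get c = 001001000100001.
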